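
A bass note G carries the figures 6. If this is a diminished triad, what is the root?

The figures 6 mean the third of the chord is in the bass. If G is the third of a diminished triad, the root is E (chord tones E–G–Bb).

E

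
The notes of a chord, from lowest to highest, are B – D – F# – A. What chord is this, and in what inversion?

Reducing to letter names: B, D, F#, A. These stack in thirds as B–D–F#–A — a B minor seventh chord.
With the root (B) in the bass, the chord is in root position (figured bass 7).

B minor seventh, root position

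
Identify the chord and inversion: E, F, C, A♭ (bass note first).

Reducing to letter names: E, F, C, Ab. These stack in thirds as F–Ab–C–E — an F minor-major seventh chord.
E is the seventh of F minor-major seventh; seventh in the bass means third inversion (figured bass 4/2).

F minor-major seventh, third inversion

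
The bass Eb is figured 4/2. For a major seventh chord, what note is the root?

Fb

The figures 4/2 mean the seventh of the chord is in the bass. If Eb is the seventh of a major seventh chord, the root is Fb (chord tones Fb–Ab–Cb–Eb).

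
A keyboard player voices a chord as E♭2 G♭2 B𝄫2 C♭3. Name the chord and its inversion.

Reducing to letter names: Eb, Gb, Bbb, Cb. These stack in thirds as Cb–Eb–Gb–Bbb — a Cb dominant seventh chord.
Eb is the third of Cb dominant seventh; third in the bass means first inversion (figured bass 6/5).

Cb dominant seventh, first inversion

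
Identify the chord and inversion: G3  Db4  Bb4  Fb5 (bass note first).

G diminished seventh, root position

Reducing to letter names: G, Db, Bb, Fb. These stack in thirds as G–Bb–Db–Fb — a G diminished seventh chord.
G is the root of G diminished seventh; root in the bass means root position (figured bass 7).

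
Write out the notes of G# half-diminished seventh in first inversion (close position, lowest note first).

The chord tones are G#–B–D–F#. With the third (B) lowest for first inversion: B, D, F#, G#.

B, D, F#, G#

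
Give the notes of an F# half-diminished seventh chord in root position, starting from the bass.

F#, A, C, E

The chord tones are F#–A–C–E. With the root (F#) lowest for root position: F#, A, C, E.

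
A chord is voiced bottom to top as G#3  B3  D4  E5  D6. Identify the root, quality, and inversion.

The distinct note names are G#, B, D, E. Stacked in thirds they read E–G#–B–D, which is a dominant seventh chord on E.
With the third (G#) in the bass, the chord is in first inversion (figured bass 6/5).

E dominant seventh, first inversion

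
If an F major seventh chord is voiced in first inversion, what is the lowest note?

In first inversion the third is lowest. For F major seventh (F–A–C–E) that is A.

A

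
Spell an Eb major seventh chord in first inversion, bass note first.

Eb major seventh is Eb–G–Bb–D. First inversion puts the third (G) in the bass, with the remaining tones above: G, Bb, D, Eb.

G, Bb, D, Eb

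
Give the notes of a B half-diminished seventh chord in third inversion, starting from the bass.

A, B, D, F

The chord tones are B–D–F–A. With the seventh (A) lowest for third inversion: A, B, D, F.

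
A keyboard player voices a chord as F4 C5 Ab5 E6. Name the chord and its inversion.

Reducing to letter names: F, C, Ab, E. These stack in thirds as F–Ab–C–E — an F minor-major seventh chord.
F is the root of F minor-major seventh; root in the bass means root position (figured bass 7).

F minor-major seventh, root position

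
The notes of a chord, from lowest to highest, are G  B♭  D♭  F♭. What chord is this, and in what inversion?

Reducing to letter names: G, Bb, Db, Fb. These stack in thirds as G–Bb–Db–Fb — a G diminished seventh chord.
With the root (G) in the bass, the chord is in root position (figured bass 7).

G diminished seventh, root position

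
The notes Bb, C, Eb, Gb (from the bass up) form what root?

C

The distinct letter names are Bb, C, Eb, Gb. Arranged as a stack of thirds they read C–Eb–Gb–Bb, so C is the root (a C half-diminished seventh chord).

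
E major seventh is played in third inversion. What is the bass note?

The seventh of E major seventh (E–G#–B–D#) is D#; that is the bass in third inversion.

D#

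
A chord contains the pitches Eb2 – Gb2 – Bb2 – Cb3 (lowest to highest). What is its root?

Eb, Gb, Bb, Cb are the tones of a Cb major seventh chord (Cb–Eb–Gb–Bb), making Cb the root.

Cb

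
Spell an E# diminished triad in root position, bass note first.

E# diminished is E#–G#–B. Root position puts the root (E#) in the bass, with the remaining tones above: E#, G#, B.

E#, G#, B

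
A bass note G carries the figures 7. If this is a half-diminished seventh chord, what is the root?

The figures 7 mean the root of the chord is in the bass. If G is the root of a half-diminished seventh chord, the root is G (chord tones G–Bb–Db–F).

G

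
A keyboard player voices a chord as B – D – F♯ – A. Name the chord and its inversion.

B minor seventh, root position

The distinct note names are B, D, F#, A. Stacked in thirds they read B–D–F#–A, which is a minor seventh chord on B.
With the root (B) in the bass, the chord is in root position (figured bass 7).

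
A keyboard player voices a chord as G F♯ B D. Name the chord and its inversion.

Reducing to letter names: G, F#, B, D. These stack in thirds as G–B–D–F# — a G major seventh chord.
The lowest note is G, the root of the chord, so this is root position (figured bass 7).

G major seventh, root position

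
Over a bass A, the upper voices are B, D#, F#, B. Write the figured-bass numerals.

The notes A, B, D#, F# stack in thirds as B–D#–F#–A — a B dominant seventh chord. The bass A is the seventh, so this is third inversion: figured 4/2.

4/2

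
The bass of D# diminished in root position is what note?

D#

D# diminished is D#–F#–A. Root position places the root in the bass: D#.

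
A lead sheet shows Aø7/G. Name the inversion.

third inversion

Aø7/G means A half-diminished seventh with G in the bass. G is the seventh of A half-diminished seventh (A–C–Eb–G), so this is third inversion.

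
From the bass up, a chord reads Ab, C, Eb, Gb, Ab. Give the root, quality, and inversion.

Ab dominant seventh, root position

The distinct note names are Ab, C, Eb, Gb. Stacked in thirds they read Ab–C–Eb–Gb, which is a dominant seventh chord on Ab.
The lowest note is Ab, the root of the chord, so this is root position (figured bass 7).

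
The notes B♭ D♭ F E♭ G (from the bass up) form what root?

The distinct letter names are Bb, Db, F, Eb, G. Arranged as a stack of thirds they read Eb–G–Bb–Db–F, so Eb is the root (an Eb dominant ninth chord).

Eb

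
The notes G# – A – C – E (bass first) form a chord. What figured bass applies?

4/2

The notes G#, A, C, E stack in thirds as A–C–E–G# — an A minor-major seventh chord. The bass G# is the seventh, so this is third inversion: figured 4/2.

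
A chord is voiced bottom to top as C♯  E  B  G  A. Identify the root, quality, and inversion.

The pitch classes C#, E, B, G, A arrange in thirds as A–C#–E–G–B: an A dominant ninth chord.
With the third (C#) in the bass, the chord is in first inversion.

A dominant ninth, first inversion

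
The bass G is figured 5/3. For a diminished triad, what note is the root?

G

The figures 5/3 mean the root of the chord is in the bass. If G is the root of a diminished triad, the root is G (chord tones G–Bb–Db).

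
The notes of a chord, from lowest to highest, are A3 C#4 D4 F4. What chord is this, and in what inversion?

The distinct note names are A, C#, D, F. Stacked in thirds they read D–F–A–C#, which is a minor-major seventh chord on D.
With the fifth (A) in the bass, the chord is in second inversion (figured bass 4/3).

D minor-major seventh, second inversion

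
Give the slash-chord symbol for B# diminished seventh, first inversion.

B#dim7/D#

First inversion of B# diminished seventh has the third (D#) in the bass. As a slash chord: B#dim7/D#.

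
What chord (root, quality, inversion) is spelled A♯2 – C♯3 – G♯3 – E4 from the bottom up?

The distinct note names are A#, C#, G#, E. Stacked in thirds they read A#–C#–E–G#, which is a half-diminished seventh chord on A#.
With the root (A#) in the bass, the chord is in root position (figured bass 7).

A# half-diminished seventh, root position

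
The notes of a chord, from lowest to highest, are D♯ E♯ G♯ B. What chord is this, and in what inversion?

E# half-diminished seventh, third inversion

The distinct note names are D#, E#, G#, B. Stacked in thirds they read E#–G#–B–D#, which is a half-diminished seventh chord on E#.
The lowest note is D#, the seventh of the chord, so this is third inversion (figured bass 4/2).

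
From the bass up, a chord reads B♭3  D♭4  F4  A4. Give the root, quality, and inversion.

Reducing to letter names: Bb, Db, F, A. These stack in thirds as Bb–Db–F–A — a Bb minor-major seventh chord.
With the root (Bb) in the bass, the chord is in root position (figured bass 7).

Bb minor-major seventh, root position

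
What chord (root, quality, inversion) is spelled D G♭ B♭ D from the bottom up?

Gb augmented, second inversion

The pitch classes D, Gb, Bb arrange in thirds as Gb–Bb–D: a Gb augmented triad.
The lowest note is D, the fifth of the chord, so this is second inversion (figured bass 6/4).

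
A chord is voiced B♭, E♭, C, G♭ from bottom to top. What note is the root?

C

Bb, Eb, C, Gb are the tones of a C half-diminished seventh chord (C–Eb–Gb–Bb), making C the root.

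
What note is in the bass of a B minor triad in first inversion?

In first inversion the third is lowest. For B minor (B–D–F#) that is D.

D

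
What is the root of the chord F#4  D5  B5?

B

The distinct letter names are F#, D, B. Arranged as a stack of thirds they read B–D–F#, so B is the root (a B minor triad).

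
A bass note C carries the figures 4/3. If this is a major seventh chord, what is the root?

The figures 4/3 mean the fifth of the chord is in the bass. If C is the fifth of a major seventh chord, the root is F (chord tones F–A–C–E).

F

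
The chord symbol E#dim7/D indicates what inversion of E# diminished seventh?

third inversion

E#dim7/D means E# diminished seventh with D in the bass. D is the seventh of E# diminished seventh (E#–G#–B–D), so this is third inversion.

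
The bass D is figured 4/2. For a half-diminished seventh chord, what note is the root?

The figures 4/2 mean the seventh of the chord is in the bass. If D is the seventh of a half-diminished seventh chord, the root is E (chord tones E–G–Bb–D).

E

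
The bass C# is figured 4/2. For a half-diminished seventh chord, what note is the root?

The figures 4/2 mean the seventh of the chord is in the bass. If C# is the seventh of a half-diminished seventh chord, the root is D# (chord tones D#–F#–A–C#).

D#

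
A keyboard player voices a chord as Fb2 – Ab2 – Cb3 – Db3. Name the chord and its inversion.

The pitch classes Fb, Ab, Cb, Db arrange in thirds as Db–Fb–Ab–Cb: a Db minor seventh chord.
With the third (Fb) in the bass, the chord is in first inversion (figured bass 6/5).

Db minor seventh, first inversion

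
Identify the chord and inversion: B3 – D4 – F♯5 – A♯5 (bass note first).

B minor-major seventh, root position

The pitch classes B, D, F#, A# arrange in thirds as B–D–F#–A#: a B minor-major seventh chord.
B is the root of B minor-major seventh; root in the bass means root position (figured bass 7).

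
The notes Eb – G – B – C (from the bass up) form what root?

The distinct letter names are Eb, G, B, C. Arranged as a stack of thirds they read C–Eb–G–B, so C is the root (a C minor-major seventh chord).

C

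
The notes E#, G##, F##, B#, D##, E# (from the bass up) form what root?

The distinct letter names are E#, G##, F##, B#, D##. Arranged as a stack of thirds they read E#–G##–B#–D##–F##, so E# is the root (an E# major ninth chord).

E#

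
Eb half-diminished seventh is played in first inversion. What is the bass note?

Eb half-diminished seventh is Eb–Gb–Bbb–Db. First inversion places the third in the bass: Gb.

Gb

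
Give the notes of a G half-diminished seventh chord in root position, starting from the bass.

G half-diminished seventh is G–Bb–Db–F. Root position puts the root (G) in the bass, with the remaining tones above: G, Bb, Db, F.

G, Bb, Db, F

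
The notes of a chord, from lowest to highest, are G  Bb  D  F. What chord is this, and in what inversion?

G minor seventh, root position

The pitch classes G, Bb, D, F arrange in thirds as G–Bb–D–F: a G minor seventh chord.
G is the root of G minor seventh; root in the bass means root position (figured bass 7).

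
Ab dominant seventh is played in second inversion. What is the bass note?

The fifth of Ab dominant seventh (Ab–C–Eb–Gb) is Eb; that is the bass in second inversion.

Eb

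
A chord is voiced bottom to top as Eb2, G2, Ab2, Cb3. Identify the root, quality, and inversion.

Reducing to letter names: Eb, G, Ab, Cb. These stack in thirds as Ab–Cb–Eb–G — an Ab minor-major seventh chord.
Eb is the fifth of Ab minor-major seventh; fifth in the bass means second inversion (figured bass 4/3).

Ab minor-major seventh, second inversion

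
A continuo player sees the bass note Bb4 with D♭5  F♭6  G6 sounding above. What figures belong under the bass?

6/5

The notes Bb, Db, Fb, G stack in thirds as G–Bb–Db–Fb — a G diminished seventh chord. The bass Bb is the third, so this is first inversion: figured 6/5.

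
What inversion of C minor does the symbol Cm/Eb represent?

Cm/Eb means C minor with Eb in the bass. Eb is the third of C minor (C–Eb–G), so this is first inversion.

first inversion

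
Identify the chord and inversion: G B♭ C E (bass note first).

Reducing to letter names: G, Bb, C, E. These stack in thirds as C–E–G–Bb — a C dominant seventh chord.
G is the fifth of C dominant seventh; fifth in the bass means second inversion (figured bass 4/3).

C dominant seventh, second inversion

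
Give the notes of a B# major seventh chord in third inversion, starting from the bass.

The chord tones are B#–D##–F##–A##. With the seventh (A##) lowest for third inversion: A##, B#, D##, F##.

A##, B#, D##, F##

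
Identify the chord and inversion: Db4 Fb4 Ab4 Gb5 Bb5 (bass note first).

Gb dominant ninth, second inversion

Reducing to letter names: Db, Fb, Ab, Gb, Bb. These stack in thirds as Gb–Bb–Db–Fb–Ab — a Gb dominant ninth chord.
Db is the fifth of Gb dominant ninth; fifth in the bass means second inversion.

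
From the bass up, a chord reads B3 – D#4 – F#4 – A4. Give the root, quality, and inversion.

The distinct note names are B, D#, F#, A. Stacked in thirds they read B–D#–F#–A, which is a dominant seventh chord on B.
With the root (B) in the bass, the chord is in root position (figured bass 7).

B dominant seventh, root position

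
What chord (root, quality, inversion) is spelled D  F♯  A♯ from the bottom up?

D augmented, root position

The distinct note names are D, F#, A#. Stacked in thirds they read D–F#–A#, which is an augmented triad on D.
The lowest note is D, the root of the chord, so this is root position (figured bass 5/3).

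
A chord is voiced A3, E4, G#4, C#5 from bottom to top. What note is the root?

A

Reordering A, E, G#, C# into stacked thirds gives A–C#–E–G#; the bottom of that stack, A, is the root.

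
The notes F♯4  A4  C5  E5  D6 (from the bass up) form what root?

The distinct letter names are F#, A, C, E, D. Arranged as a stack of thirds they read D–F#–A–C–E, so D is the root (a D dominant ninth chord).

D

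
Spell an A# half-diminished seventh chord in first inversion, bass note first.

C#, E, G#, A#

A# half-diminished seventh is A#–C#–E–G#. First inversion puts the third (C#) in the bass, with the remaining tones above: C#, E, G#, A#.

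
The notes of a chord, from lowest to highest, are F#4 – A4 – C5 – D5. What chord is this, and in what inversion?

The pitch classes F#, A, C, D arrange in thirds as D–F#–A–C: a D dominant seventh chord.
F# is the third of D dominant seventh; third in the bass means first inversion (figured bass 6/5).

D dominant seventh, first inversion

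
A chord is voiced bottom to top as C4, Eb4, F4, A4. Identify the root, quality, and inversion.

Reducing to letter names: C, Eb, F, A. These stack in thirds as F–A–C–Eb — an F dominant seventh chord.
With the fifth (C) in the bass, the chord is in second inversion (figured bass 4/3).

F dominant seventh, second inversion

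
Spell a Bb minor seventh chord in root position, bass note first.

Bb, Db, F, Ab

Spelling Bb minor seventh: Bb–Db–F–Ab. In root position the root is bass, giving Bb, Db, F, Ab from the bottom.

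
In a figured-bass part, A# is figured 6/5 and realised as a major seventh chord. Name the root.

F#

The figures 6/5 mean the third of the chord is in the bass. If A# is the third of a major seventh chord, the root is F# (chord tones F#–A#–C#–E#).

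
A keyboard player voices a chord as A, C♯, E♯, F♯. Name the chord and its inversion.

F# minor-major seventh, first inversion

The pitch classes A, C#, E#, F# arrange in thirds as F#–A–C#–E#: an F# minor-major seventh chord.
The lowest note is A, the third of the chord, so this is first inversion (figured bass 6/5).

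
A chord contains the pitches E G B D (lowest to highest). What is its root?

E

E, G, B, D are the tones of an E minor seventh chord (E–G–B–D), making E the root.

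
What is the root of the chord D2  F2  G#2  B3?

D, F, G#, B are the tones of a G# diminished seventh chord (G#–B–D–F), making G# the root.

G#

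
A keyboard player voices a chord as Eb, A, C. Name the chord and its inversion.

A diminished, second inversion

Reducing to letter names: Eb, A, C. These stack in thirds as A–C–Eb — an A diminished triad.
Eb is the fifth of A diminished; fifth in the bass means second inversion (figured bass 6/4).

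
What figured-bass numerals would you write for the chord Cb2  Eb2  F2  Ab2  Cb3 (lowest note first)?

The notes Cb, Eb, F, Ab stack in thirds as F–Ab–Cb–Eb — an F half-diminished seventh chord. The bass Cb is the fifth, so this is second inversion: figured 4/3.

4/3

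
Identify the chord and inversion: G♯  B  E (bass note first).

The distinct note names are G#, B, E. Stacked in thirds they read E–G#–B, which is a major triad on E.
With the third (G#) in the bass, the chord is in first inversion (figured bass 6).

E major, first inversion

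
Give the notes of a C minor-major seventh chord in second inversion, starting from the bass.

G, B, C, Eb

Spelling C minor-major seventh: C–Eb–G–B. In second inversion the fifth is bass, giving G, B, C, Eb from the bottom.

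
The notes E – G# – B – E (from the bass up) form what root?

E

E, G#, B are the tones of an E major triad (E–G#–B), making E the root.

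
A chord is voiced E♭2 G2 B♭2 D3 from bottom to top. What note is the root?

Eb

The distinct letter names are Eb, G, Bb, D. Arranged as a stack of thirds they read Eb–G–Bb–D, so Eb is the root (an Eb major seventh chord).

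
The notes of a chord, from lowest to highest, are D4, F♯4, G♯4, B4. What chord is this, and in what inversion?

G# half-diminished seventh, second inversion

The pitch classes D, F#, G#, B arrange in thirds as G#–B–D–F#: a G# half-diminished seventh chord.
With the fifth (D) in the bass, the chord is in second inversion (figured bass 4/3).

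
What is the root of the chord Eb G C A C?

A

Reordering Eb, G, C, A into stacked thirds gives A–C–Eb–G; the bottom of that stack, A, is the root.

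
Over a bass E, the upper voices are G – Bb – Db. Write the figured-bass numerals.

7

The notes E, G, Bb, Db stack in thirds as E–G–Bb–Db — an E diminished seventh chord. The bass E is the root, so this is root position: figured 7.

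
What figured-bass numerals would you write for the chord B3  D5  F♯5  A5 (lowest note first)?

7

The notes B, D, F#, A stack in thirds as B–D–F#–A — a B minor seventh chord. The bass B is the root, so this is root position: figured 7.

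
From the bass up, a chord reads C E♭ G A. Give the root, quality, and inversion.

A half-diminished seventh, first inversion

Reducing to letter names: C, Eb, G, A. These stack in thirds as A–C–Eb–G — an A half-diminished seventh chord.
With the third (C) in the bass, the chord is in first inversion (figured bass 6/5).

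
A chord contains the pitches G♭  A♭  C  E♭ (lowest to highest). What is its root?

Ab

Reordering Gb, Ab, C, Eb into stacked thirds gives Ab–C–Eb–Gb; the bottom of that stack, Ab, is the root.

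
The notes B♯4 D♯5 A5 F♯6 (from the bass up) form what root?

Reordering B#, D#, A, F# into stacked thirds gives B#–D#–F#–A; the bottom of that stack, B#, is the root.

B#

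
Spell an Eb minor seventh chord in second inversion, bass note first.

Bb, Db, Eb, Gb

Eb minor seventh is Eb–Gb–Bb–Db. Second inversion puts the fifth (Bb) in the bass, with the remaining tones above: Bb, Db, Eb, Gb.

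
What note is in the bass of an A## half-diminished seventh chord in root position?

A##

A## half-diminished seventh is A##–C##–E#–G##. Root position places the root in the bass: A##.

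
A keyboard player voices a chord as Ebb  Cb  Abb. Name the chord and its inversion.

The pitch classes Ebb, Cb, Abb arrange in thirds as Abb–Cb–Ebb: an Abb major triad.
With the fifth (Ebb) in the bass, the chord is in second inversion (figured bass 6/4).

Abb major, second inversion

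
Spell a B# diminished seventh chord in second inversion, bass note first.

Spelling B# diminished seventh: B#–D#–F#–A. In second inversion the fifth is bass, giving F#, A, B#, D# from the bottom.

F#, A, B#, D#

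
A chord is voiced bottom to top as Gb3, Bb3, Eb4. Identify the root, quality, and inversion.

Eb minor, first inversion

The pitch classes Gb, Bb, Eb arrange in thirds as Eb–Gb–Bb: an Eb minor triad.
With the third (Gb) in the bass, the chord is in first inversion (figured bass 6).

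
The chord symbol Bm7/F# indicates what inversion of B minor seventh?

Bm7/F# means B minor seventh with F# in the bass. F# is the fifth of B minor seventh (B–D–F#–A), so this is second inversion.

second inversion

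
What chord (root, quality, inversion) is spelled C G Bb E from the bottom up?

The pitch classes C, G, Bb, E arrange in thirds as C–E–G–Bb: a C dominant seventh chord.
With the root (C) in the bass, the chord is in root position (figured bass 7).

C dominant seventh, root position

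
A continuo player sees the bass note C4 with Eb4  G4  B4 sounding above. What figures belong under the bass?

7

The notes C, Eb, G, B stack in thirds as C–Eb–G–B — a C minor-major seventh chord. The bass C is the root, so this is root position: figured 7.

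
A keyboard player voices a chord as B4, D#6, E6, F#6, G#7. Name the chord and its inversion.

E major ninth, second inversion

Reducing to letter names: B, D#, E, F#, G#. These stack in thirds as E–G#–B–D#–F# — an E major ninth chord.
With the fifth (B) in the bass, the chord is in second inversion.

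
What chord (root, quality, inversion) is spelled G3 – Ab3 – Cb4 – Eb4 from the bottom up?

Ab minor-major seventh, third inversion

The pitch classes G, Ab, Cb, Eb arrange in thirds as Ab–Cb–Eb–G: an Ab minor-major seventh chord.
With the seventh (G) in the bass, the chord is in third inversion (figured bass 4/2).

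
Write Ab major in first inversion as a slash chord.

First inversion of Ab major has the third (C) in the bass. As a slash chord: Ab/C.

Ab/C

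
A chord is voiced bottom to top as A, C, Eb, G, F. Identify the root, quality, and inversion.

Reducing to letter names: A, C, Eb, G, F. These stack in thirds as F–A–C–Eb–G — an F dominant ninth chord.
With the third (A) in the bass, the chord is in first inversion.

F dominant ninth, first inversion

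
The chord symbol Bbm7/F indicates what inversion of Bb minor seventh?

second inversion

Bbm7/F means Bb minor seventh with F in the bass. F is the fifth of Bb minor seventh (Bb–Db–F–Ab), so this is second inversion.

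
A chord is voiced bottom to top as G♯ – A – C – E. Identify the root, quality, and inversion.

A minor-major seventh, third inversion

Reducing to letter names: G#, A, C, E. These stack in thirds as A–C–E–G# — an A minor-major seventh chord.
With the seventh (G#) in the bass, the chord is in third inversion (figured bass 4/2).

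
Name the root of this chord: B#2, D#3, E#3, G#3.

E#

Reordering B#, D#, E#, G# into stacked thirds gives E#–G#–B#–D#; the bottom of that stack, E#, is the root.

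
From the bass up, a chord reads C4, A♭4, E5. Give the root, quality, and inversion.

Ab augmented, first inversion

The distinct note names are C, Ab, E. Stacked in thirds they read Ab–C–E, which is an augmented triad on Ab.
The lowest note is C, the third of the chord, so this is first inversion (figured bass 6).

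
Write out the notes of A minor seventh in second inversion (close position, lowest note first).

A minor seventh is A–C–E–G. Second inversion puts the fifth (E) in the bass, with the remaining tones above: E, G, A, C.

E, G, A, C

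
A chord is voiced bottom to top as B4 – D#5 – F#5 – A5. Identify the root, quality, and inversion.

The pitch classes B, D#, F#, A arrange in thirds as B–D#–F#–A: a B dominant seventh chord.
B is the root of B dominant seventh; root in the bass means root position (figured bass 7).

B dominant seventh, root position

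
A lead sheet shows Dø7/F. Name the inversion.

first inversion

Dø7/F means D half-diminished seventh with F in the bass. F is the third of D half-diminished seventh (D–F–Ab–C), so this is first inversion.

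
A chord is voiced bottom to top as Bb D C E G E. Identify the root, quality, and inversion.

C dominant ninth, third inversion

Reducing to letter names: Bb, D, C, E, G. These stack in thirds as C–E–G–Bb–D — a C dominant ninth chord.
Bb is the seventh of C dominant ninth; seventh in the bass means third inversion.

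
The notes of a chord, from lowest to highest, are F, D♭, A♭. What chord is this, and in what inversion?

The distinct note names are F, Db, Ab. Stacked in thirds they read Db–F–Ab, which is a major triad on Db.
With the third (F) in the bass, the chord is in first inversion (figured bass 6).

Db major, first inversion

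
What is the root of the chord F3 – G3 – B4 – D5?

G

F, G, B, D are the tones of a G dominant seventh chord (G–B–D–F), making G the root.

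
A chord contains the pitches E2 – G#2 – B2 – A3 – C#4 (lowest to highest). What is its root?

E, G#, B, A, C# are the tones of an A major ninth chord (A–C#–E–G#–B), making A the root.

A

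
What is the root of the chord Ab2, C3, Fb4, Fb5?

The distinct letter names are Ab, C, Fb. Arranged as a stack of thirds they read Fb–Ab–C, so Fb is the root (an Fb augmented triad).

Fb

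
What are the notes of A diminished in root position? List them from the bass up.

A, C, Eb

The chord tones are A–C–Eb. With the root (A) lowest for root position: A, C, Eb.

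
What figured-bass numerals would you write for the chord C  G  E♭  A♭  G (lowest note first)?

6/5

The notes C, G, Eb, Ab stack in thirds as Ab–C–Eb–G — an Ab major seventh chord. The bass C is the third, so this is first inversion: figured 6/5.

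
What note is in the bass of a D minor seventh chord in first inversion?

F

D minor seventh is D–F–A–C. First inversion places the third in the bass: F.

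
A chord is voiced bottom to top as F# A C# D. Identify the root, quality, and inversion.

Reducing to letter names: F#, A, C#, D. These stack in thirds as D–F#–A–C# — a D major seventh chord.
With the third (F#) in the bass, the chord is in first inversion (figured bass 6/5).

D major seventh, first inversion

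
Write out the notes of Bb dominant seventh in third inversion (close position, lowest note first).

Spelling Bb dominant seventh: Bb–D–F–Ab. In third inversion the seventh is bass, giving Ab, Bb, D, F from the bottom.

Ab, Bb, D, F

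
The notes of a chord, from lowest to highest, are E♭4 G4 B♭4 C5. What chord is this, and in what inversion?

C minor seventh, first inversion

The pitch classes Eb, G, Bb, C arrange in thirds as C–Eb–G–Bb: a C minor seventh chord.
With the third (Eb) in the bass, the chord is in first inversion (figured bass 6/5).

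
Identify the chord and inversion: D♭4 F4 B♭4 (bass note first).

Bb minor, first inversion

Reducing to letter names: Db, F, Bb. These stack in thirds as Bb–Db–F — a Bb minor triad.
Db is the third of Bb minor; third in the bass means first inversion (figured bass 6).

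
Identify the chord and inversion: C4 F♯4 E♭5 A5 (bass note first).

F# diminished seventh, second inversion

The pitch classes C, F#, Eb, A arrange in thirds as F#–A–C–Eb: an F# diminished seventh chord.
The lowest note is C, the fifth of the chord, so this is second inversion (figured bass 4/3).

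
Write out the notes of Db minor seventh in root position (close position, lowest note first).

Db, Fb, Ab, Cb

The chord tones are Db–Fb–Ab–Cb. With the root (Db) lowest for root position: Db, Fb, Ab, Cb.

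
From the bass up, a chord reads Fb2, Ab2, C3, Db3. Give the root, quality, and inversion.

Reducing to letter names: Fb, Ab, C, Db. These stack in thirds as Db–Fb–Ab–C — a Db minor-major seventh chord.
The lowest note is Fb, the third of the chord, so this is first inversion (figured bass 6/5).

Db minor-major seventh, first inversion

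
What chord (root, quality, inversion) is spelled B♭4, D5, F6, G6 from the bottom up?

G minor seventh, first inversion

The distinct note names are Bb, D, F, G. Stacked in thirds they read G–Bb–D–F, which is a minor seventh chord on G.
With the third (Bb) in the bass, the chord is in first inversion (figured bass 6/5).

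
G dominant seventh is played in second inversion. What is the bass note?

The fifth of G dominant seventh (G–B–D–F) is D; that is the bass in second inversion.

D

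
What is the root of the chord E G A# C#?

A#

Reordering E, G, A#, C# into stacked thirds gives A#–C#–E–G; the bottom of that stack, A#, is the root.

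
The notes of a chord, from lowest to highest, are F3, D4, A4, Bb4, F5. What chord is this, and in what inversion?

The pitch classes F, D, A, Bb arrange in thirds as Bb–D–F–A: a Bb major seventh chord.
The lowest note is F, the fifth of the chord, so this is second inversion (figured bass 4/3).

Bb major seventh, second inversion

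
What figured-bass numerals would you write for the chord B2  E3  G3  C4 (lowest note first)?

The notes B, E, G, C stack in thirds as C–E–G–B — a C major seventh chord. The bass B is the seventh, so this is third inversion: figured 4/2.

4/2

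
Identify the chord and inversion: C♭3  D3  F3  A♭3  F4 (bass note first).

The pitch classes Cb, D, F, Ab arrange in thirds as D–F–Ab–Cb: a D diminished seventh chord.
Cb is the seventh of D diminished seventh; seventh in the bass means third inversion (figured bass 4/2).

D diminished seventh, third inversion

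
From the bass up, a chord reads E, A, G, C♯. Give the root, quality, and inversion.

The distinct note names are E, A, G, C#. Stacked in thirds they read A–C#–E–G, which is a dominant seventh chord on A.
With the fifth (E) in the bass, the chord is in second inversion (figured bass 4/3).

A dominant seventh, second inversion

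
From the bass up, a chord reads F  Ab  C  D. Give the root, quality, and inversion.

The pitch classes F, Ab, C, D arrange in thirds as D–F–Ab–C: a D half-diminished seventh chord.
The lowest note is F, the third of the chord, so this is first inversion (figured bass 6/5).

D half-diminished seventh, first inversion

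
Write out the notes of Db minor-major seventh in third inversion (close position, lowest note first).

Spelling Db minor-major seventh: Db–Fb–Ab–C. In third inversion the seventh is bass, giving C, Db, Fb, Ab from the bottom.

C, Db, Fb, Ab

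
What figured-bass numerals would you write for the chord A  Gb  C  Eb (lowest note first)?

7

The notes A, Gb, C, Eb stack in thirds as A–C–Eb–Gb — an A diminished seventh chord. The bass A is the root, so this is root position: figured 7.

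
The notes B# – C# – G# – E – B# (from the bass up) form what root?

Reordering B#, C#, G#, E into stacked thirds gives C#–E–G#–B#; the bottom of that stack, C#, is the root.

C#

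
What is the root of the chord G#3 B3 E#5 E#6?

E#

G#, B, E# are the tones of an E# diminished triad (E#–G#–B), making E# the root.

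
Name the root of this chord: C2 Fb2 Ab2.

C, Fb, Ab are the tones of an Fb augmented triad (Fb–Ab–C), making Fb the root.

Fb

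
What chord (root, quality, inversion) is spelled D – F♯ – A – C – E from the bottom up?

D dominant ninth, root position

Reducing to letter names: D, F#, A, C, E. These stack in thirds as D–F#–A–C–E — a D dominant ninth chord.
With the root (D) in the bass, the chord is in root position.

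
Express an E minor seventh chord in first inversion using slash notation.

First inversion of E minor seventh has the third (G) in the bass. As a slash chord: Em7/G.

Em7/G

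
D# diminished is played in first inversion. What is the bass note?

D# diminished is D#–F#–A. First inversion places the third in the bass: F#.

F#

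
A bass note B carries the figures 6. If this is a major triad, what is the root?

G

The figures 6 mean the third of the chord is in the bass. If B is the third of a major triad, the root is G (chord tones G–B–D).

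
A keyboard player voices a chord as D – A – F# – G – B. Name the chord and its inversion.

G major ninth, second inversion

The distinct note names are D, A, F#, G, B. Stacked in thirds they read G–B–D–F#–A, which is a major ninth chord on G.
With the fifth (D) in the bass, the chord is in second inversion.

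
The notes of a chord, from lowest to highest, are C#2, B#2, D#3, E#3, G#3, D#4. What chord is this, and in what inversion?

The pitch classes C#, B#, D#, E#, G# arrange in thirds as C#–E#–G#–B#–D#: a C# major ninth chord.
With the root (C#) in the bass, the chord is in root position.

C# major ninth, root position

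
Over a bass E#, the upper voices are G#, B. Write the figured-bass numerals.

The notes E#, G#, B stack in thirds as E#–G#–B — an E# diminished triad. The bass E# is the root, so this is root position: figured 5/3.

5/3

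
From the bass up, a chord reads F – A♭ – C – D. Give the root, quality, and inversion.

The distinct note names are F, Ab, C, D. Stacked in thirds they read D–F–Ab–C, which is a half-diminished seventh chord on D.
F is the third of D half-diminished seventh; third in the bass means first inversion (figured bass 6/5).

D half-diminished seventh, first inversion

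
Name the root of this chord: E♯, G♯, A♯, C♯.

Reordering E#, G#, A#, C# into stacked thirds gives A#–C#–E#–G#; the bottom of that stack, A#, is the root.

A#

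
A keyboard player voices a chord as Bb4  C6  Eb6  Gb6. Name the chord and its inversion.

C half-diminished seventh, third inversion

Reducing to letter names: Bb, C, Eb, Gb. These stack in thirds as C–Eb–Gb–Bb — a C half-diminished seventh chord.
With the seventh (Bb) in the bass, the chord is in third inversion (figured bass 4/2).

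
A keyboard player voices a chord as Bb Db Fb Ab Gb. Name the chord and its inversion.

The distinct note names are Bb, Db, Fb, Ab, Gb. Stacked in thirds they read Gb–Bb–Db–Fb–Ab, which is a dominant ninth chord on Gb.
Bb is the third of Gb dominant ninth; third in the bass means first inversion.

Gb dominant ninth, first inversion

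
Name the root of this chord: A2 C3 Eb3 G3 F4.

A, C, Eb, G, F are the tones of an F dominant ninth chord (F–A–C–Eb–G), making F the root.

F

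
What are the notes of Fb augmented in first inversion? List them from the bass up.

Ab, C, Fb

Spelling Fb augmented: Fb–Ab–C. In first inversion the third is bass, giving Ab, C, Fb from the bottom.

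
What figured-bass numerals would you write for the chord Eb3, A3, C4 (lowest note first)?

The notes Eb, A, C stack in thirds as A–C–Eb — an A diminished triad. The bass Eb is the fifth, so this is second inversion: figured 6/4.

6/4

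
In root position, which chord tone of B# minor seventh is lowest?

The root of B# minor seventh (B#–D#–F##–A#) is B#; that is the bass in root position.

B#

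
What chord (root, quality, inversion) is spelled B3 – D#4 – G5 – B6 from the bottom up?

G augmented, first inversion

The distinct note names are B, D#, G. Stacked in thirds they read G–B–D#, which is an augmented triad on G.
B is the third of G augmented; third in the bass means first inversion (figured bass 6).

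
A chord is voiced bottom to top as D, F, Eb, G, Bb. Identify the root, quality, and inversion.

The pitch classes D, F, Eb, G, Bb arrange in thirds as Eb–G–Bb–D–F: an Eb major ninth chord.
D is the seventh of Eb major ninth; seventh in the bass means third inversion.

Eb major ninth, third inversion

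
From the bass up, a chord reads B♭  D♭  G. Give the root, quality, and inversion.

The distinct note names are Bb, Db, G. Stacked in thirds they read G–Bb–Db, which is a diminished triad on G.
The lowest note is Bb, the third of the chord, so this is first inversion (figured bass 6).

G diminished, first inversion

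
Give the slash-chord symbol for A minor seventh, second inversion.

Second inversion of A minor seventh has the fifth (E) in the bass. As a slash chord: Am7/E.

Am7/E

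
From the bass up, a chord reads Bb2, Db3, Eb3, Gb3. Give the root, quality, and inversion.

The pitch classes Bb, Db, Eb, Gb arrange in thirds as Eb–Gb–Bb–Db: an Eb minor seventh chord.
The lowest note is Bb, the fifth of the chord, so this is second inversion (figured bass 4/3).

Eb minor seventh, second inversion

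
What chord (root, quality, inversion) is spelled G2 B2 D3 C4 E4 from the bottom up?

The pitch classes G, B, D, C, E arrange in thirds as C–E–G–B–D: a C major ninth chord.
G is the fifth of C major ninth; fifth in the bass means second inversion.

C major ninth, second inversion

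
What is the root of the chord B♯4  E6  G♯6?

The distinct letter names are B#, E, G#. Arranged as a stack of thirds they read E–G#–B#, so E is the root (an E augmented triad).

E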